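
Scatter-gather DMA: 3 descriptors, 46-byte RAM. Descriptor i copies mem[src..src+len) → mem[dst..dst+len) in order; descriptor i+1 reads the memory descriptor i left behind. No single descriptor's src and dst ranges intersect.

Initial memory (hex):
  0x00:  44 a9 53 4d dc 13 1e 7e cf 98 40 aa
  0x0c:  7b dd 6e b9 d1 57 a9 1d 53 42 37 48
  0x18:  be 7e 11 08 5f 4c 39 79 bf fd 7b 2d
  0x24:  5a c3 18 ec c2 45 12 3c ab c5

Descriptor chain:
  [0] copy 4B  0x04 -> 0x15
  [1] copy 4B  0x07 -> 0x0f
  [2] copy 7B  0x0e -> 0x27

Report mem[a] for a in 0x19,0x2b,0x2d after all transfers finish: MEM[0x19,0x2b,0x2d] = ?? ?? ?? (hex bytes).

[0] 0x04->0x15 len=4 : dc 13 1e 7e
[1] 0x07->0x0f len=4 : 7e cf 98 40
[2] 0x0e->0x27 len=7 : 6e 7e cf 98 40 1d 53
query mem[0x19]=0x7e, mem[0x2b]=0x40, mem[0x2d]=0x53

MEM[0x19,0x2b,0x2d] = 7e 40 53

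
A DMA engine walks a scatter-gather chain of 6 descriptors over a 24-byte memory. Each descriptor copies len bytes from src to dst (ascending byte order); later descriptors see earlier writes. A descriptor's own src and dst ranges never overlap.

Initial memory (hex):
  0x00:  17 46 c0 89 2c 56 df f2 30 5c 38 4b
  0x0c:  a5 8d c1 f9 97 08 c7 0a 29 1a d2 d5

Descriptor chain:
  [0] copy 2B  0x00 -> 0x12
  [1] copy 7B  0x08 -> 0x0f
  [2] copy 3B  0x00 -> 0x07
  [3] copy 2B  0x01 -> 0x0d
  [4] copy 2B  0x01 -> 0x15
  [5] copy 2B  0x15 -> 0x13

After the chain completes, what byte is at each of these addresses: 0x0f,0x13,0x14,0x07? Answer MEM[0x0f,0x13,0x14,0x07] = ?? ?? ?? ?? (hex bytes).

MEM[0x0f,0x13,0x14,0x07] = 30 46 c0 17

  after D0: wrote 2B at 0x12 = 1746
  after D1: wrote 7B at 0x0f = 305c384ba58dc1
  after D2: wrote 3B at 0x07 = 1746c0
  after D3: wrote 2B at 0x0d = 46c0
  after D4: wrote 2B at 0x15 = 46c0
  after D5: wrote 2B at 0x13 = 46c0
query mem[0x0f]=0x30, mem[0x13]=0x46, mem[0x14]=0xc0, mem[0x07]=0x17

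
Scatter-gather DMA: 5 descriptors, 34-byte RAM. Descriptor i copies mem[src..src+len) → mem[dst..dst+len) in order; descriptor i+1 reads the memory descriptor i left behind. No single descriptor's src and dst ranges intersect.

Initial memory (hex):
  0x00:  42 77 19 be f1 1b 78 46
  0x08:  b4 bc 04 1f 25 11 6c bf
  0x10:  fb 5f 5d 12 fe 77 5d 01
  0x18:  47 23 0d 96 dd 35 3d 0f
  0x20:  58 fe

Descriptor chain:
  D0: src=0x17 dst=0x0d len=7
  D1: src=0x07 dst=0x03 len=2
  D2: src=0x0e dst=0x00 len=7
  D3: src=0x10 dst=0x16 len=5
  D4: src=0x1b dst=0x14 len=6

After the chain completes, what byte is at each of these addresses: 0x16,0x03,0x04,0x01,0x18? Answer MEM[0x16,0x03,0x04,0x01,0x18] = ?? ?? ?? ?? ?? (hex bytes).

MEM[0x16,0x03,0x04,0x01,0x18] = 35 96 dd 23 0f

  after D0: wrote 7B at 0x0d = 0147230d96dd35
  after D1: wrote 2B at 0x03 = 46b4
  after D2: wrote 7B at 0x00 = 47230d96dd35fe
  after D3: wrote 5B at 0x16 = 0d96dd35fe
  after D4: wrote 6B at 0x14 = 96dd353d0f58
query mem[0x16]=0x35, mem[0x03]=0x96, mem[0x04]=0xdd, mem[0x01]=0x23, mem[0x18]=0x0f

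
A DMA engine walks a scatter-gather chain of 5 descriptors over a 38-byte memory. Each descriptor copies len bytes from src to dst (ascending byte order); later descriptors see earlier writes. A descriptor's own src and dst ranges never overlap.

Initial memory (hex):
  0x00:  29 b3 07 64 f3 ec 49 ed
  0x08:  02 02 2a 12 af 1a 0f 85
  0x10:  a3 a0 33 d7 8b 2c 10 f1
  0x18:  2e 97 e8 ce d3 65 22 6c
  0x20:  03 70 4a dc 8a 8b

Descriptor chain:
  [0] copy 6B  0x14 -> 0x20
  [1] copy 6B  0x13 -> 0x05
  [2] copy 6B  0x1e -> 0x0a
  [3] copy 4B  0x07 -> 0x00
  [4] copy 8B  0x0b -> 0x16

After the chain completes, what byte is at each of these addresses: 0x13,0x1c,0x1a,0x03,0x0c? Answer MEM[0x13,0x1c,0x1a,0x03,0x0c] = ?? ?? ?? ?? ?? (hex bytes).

[0] 0x14->0x20 len=6 : 8b 2c 10 f1 2e 97
[1] 0x13->0x05 len=6 : d7 8b 2c 10 f1 2e
[2] 0x1e->0x0a len=6 : 22 6c 8b 2c 10 f1
[3] 0x07->0x00 len=4 : 2c 10 f1 22
[4] 0x0b->0x16 len=8 : 6c 8b 2c 10 f1 a3 a0 33
query mem[0x13]=0xd7, mem[0x1c]=0xa0, mem[0x1a]=0xf1, mem[0x03]=0x22, mem[0x0c]=0x8b

MEM[0x13,0x1c,0x1a,0x03,0x0c] = d7 a0 f1 22 8b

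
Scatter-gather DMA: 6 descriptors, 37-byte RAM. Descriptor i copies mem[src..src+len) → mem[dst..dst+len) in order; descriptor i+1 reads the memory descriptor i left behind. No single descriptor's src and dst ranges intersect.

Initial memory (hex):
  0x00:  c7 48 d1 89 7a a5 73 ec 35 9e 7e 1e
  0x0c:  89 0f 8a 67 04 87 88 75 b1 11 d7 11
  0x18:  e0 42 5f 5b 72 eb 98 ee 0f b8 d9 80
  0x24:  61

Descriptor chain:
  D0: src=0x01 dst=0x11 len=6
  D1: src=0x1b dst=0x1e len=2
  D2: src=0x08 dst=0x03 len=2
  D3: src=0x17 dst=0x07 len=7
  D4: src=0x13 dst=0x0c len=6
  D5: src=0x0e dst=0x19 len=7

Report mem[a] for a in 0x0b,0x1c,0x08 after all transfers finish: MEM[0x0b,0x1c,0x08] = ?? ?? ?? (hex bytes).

MEM[0x0b,0x1c,0x08] = 5b e0 e0

#0 dst[0x11+6] := {0x48,0xd1,0x89,0x7a,0xa5,0x73}
#1 dst[0x1e+2] := {0x5b,0x72}
#2 dst[0x03+2] := {0x35,0x9e}
#3 dst[0x07+7] := {0x11,0xe0,0x42,0x5f,0x5b,0x72,0xeb}
#4 dst[0x0c+6] := {0x89,0x7a,0xa5,0x73,0x11,0xe0}
#5 dst[0x19+7] := {0xa5,0x73,0x11,0xe0,0xd1,0x89,0x7a}
query mem[0x0b]=0x5b, mem[0x1c]=0xe0, mem[0x08]=0xe0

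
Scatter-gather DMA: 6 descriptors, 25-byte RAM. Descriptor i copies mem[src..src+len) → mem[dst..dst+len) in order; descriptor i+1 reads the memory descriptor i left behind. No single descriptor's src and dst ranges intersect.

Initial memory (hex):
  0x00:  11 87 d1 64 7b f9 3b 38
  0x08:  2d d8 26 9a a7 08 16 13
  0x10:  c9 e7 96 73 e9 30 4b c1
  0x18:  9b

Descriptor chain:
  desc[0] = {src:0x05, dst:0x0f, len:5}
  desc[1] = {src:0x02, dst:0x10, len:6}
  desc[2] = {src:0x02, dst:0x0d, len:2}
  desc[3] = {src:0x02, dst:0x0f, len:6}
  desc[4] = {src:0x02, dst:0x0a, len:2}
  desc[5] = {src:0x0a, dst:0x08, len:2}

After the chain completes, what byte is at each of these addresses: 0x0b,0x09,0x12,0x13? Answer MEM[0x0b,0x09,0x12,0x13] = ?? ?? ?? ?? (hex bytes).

MEM[0x0b,0x09,0x12,0x13] = 64 64 f9 3b

#0 dst[0x0f+5] := {0xf9,0x3b,0x38,0x2d,0xd8}
#1 dst[0x10+6] := {0xd1,0x64,0x7b,0xf9,0x3b,0x38}
#2 dst[0x0d+2] := {0xd1,0x64}
#3 dst[0x0f+6] := {0xd1,0x64,0x7b,0xf9,0x3b,0x38}
#4 dst[0x0a+2] := {0xd1,0x64}
#5 dst[0x08+2] := {0xd1,0x64}
query mem[0x0b]=0x64, mem[0x09]=0x64, mem[0x12]=0xf9, mem[0x13]=0x3b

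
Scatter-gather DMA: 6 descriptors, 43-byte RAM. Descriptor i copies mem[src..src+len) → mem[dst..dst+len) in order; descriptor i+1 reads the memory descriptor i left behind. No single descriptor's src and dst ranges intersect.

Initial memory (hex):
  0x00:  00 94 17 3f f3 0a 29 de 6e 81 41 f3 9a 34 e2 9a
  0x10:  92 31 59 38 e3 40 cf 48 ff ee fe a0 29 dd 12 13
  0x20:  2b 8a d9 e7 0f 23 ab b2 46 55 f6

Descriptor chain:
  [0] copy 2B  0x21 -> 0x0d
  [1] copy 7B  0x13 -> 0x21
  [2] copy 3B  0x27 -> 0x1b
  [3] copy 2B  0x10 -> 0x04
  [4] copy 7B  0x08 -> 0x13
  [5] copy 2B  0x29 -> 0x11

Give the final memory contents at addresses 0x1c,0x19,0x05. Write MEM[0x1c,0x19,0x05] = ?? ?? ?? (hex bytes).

#0 dst[0x0d+2] := {0x8a,0xd9}
#1 dst[0x21+7] := {0x38,0xe3,0x40,0xcf,0x48,0xff,0xee}
#2 dst[0x1b+3] := {0xee,0x46,0x55}
#3 dst[0x04+2] := {0x92,0x31}
#4 dst[0x13+7] := {0x6e,0x81,0x41,0xf3,0x9a,0x8a,0xd9}
#5 dst[0x11+2] := {0x55,0xf6}
query mem[0x1c]=0x46, mem[0x19]=0xd9, mem[0x05]=0x31

MEM[0x1c,0x19,0x05] = 46 d9 31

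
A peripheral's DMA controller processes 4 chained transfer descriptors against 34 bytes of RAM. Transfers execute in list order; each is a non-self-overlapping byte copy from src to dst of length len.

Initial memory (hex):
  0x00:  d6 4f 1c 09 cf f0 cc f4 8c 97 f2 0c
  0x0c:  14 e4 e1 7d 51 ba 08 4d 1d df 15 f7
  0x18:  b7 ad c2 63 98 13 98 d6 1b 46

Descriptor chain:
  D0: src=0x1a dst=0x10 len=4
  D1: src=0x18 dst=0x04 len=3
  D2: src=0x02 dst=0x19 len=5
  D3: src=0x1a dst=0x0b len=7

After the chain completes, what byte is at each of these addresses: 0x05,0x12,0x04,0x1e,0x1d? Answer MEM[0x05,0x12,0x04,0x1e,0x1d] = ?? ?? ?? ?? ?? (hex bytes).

  after D0: wrote 4B at 0x10 = c2639813
  after D1: wrote 3B at 0x04 = b7adc2
  after D2: wrote 5B at 0x19 = 1c09b7adc2
  after D3: wrote 7B at 0x0b = 09b7adc298d61b
query mem[0x05]=0xad, mem[0x12]=0x98, mem[0x04]=0xb7, mem[0x1e]=0x98, mem[0x1d]=0xc2

MEM[0x05,0x12,0x04,0x1e,0x1d] = ad 98 b7 98 c2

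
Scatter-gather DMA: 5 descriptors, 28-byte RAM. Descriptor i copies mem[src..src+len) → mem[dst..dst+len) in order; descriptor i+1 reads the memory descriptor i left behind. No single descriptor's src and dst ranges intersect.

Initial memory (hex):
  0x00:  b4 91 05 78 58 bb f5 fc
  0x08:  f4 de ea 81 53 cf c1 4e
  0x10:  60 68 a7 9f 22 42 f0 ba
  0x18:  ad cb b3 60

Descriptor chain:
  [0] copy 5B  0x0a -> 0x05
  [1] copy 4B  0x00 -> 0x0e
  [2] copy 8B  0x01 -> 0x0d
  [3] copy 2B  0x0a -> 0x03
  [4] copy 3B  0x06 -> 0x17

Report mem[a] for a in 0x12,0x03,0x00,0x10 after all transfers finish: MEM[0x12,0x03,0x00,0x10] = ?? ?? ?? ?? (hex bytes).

MEM[0x12,0x03,0x00,0x10] = 81 ea b4 58

  after D0: wrote 5B at 0x05 = ea8153cfc1
  after D1: wrote 4B at 0x0e = b4910578
  after D2: wrote 8B at 0x0d = 91057858ea8153cf
  after D3: wrote 2B at 0x03 = ea81
  after D4: wrote 3B at 0x17 = 8153cf
query mem[0x12]=0x81, mem[0x03]=0xea, mem[0x00]=0xb4, mem[0x10]=0x58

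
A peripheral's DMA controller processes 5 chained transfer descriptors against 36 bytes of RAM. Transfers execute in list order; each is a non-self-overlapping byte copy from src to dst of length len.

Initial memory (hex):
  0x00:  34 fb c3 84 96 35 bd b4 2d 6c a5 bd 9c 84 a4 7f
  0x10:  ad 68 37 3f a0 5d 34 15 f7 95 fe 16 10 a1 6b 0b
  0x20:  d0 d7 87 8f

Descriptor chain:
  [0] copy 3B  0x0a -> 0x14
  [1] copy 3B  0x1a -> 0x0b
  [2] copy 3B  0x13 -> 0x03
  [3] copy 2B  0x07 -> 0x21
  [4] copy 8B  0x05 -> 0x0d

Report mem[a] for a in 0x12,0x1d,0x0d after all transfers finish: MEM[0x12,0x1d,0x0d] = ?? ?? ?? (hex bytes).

#0 dst[0x14+3] := {0xa5,0xbd,0x9c}
#1 dst[0x0b+3] := {0xfe,0x16,0x10}
#2 dst[0x03+3] := {0x3f,0xa5,0xbd}
#3 dst[0x21+2] := {0xb4,0x2d}
#4 dst[0x0d+8] := {0xbd,0xbd,0xb4,0x2d,0x6c,0xa5,0xfe,0x16}
query mem[0x12]=0xa5, mem[0x1d]=0xa1, mem[0x0d]=0xbd

MEM[0x12,0x1d,0x0d] = a5 a1 bd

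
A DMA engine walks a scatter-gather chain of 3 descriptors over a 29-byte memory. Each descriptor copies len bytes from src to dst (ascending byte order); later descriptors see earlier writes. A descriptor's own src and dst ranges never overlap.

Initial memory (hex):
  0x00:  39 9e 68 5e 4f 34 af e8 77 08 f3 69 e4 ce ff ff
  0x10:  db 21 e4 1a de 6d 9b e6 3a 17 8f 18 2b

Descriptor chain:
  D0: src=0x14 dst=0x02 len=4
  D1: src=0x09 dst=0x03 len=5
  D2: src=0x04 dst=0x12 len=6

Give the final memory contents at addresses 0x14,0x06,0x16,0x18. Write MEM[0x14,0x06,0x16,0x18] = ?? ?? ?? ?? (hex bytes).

MEM[0x14,0x06,0x16,0x18] = e4 e4 77 3a

  after D0: wrote 4B at 0x02 = de6d9be6
  after D1: wrote 5B at 0x03 = 08f369e4ce
  after D2: wrote 6B at 0x12 = f369e4ce7708
query mem[0x14]=0xe4, mem[0x06]=0xe4, mem[0x16]=0x77, mem[0x18]=0x3a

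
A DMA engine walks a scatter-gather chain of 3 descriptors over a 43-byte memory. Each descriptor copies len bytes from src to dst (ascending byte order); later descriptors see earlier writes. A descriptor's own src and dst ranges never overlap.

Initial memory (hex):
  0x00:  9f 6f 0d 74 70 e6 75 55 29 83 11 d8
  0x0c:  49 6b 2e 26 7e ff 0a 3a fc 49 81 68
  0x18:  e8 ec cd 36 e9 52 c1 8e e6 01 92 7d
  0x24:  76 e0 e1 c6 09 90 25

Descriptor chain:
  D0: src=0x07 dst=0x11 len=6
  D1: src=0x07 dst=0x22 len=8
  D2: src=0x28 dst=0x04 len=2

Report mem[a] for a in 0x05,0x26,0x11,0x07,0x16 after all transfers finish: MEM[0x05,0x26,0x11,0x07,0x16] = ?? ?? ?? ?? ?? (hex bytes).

MEM[0x05,0x26,0x11,0x07,0x16] = 2e d8 55 55 49

[0] 0x07->0x11 len=6 : 55 29 83 11 d8 49
[1] 0x07->0x22 len=8 : 55 29 83 11 d8 49 6b 2e
[2] 0x28->0x04 len=2 : 6b 2e
query mem[0x05]=0x2e, mem[0x26]=0xd8, mem[0x11]=0x55, mem[0x07]=0x55, mem[0x16]=0x49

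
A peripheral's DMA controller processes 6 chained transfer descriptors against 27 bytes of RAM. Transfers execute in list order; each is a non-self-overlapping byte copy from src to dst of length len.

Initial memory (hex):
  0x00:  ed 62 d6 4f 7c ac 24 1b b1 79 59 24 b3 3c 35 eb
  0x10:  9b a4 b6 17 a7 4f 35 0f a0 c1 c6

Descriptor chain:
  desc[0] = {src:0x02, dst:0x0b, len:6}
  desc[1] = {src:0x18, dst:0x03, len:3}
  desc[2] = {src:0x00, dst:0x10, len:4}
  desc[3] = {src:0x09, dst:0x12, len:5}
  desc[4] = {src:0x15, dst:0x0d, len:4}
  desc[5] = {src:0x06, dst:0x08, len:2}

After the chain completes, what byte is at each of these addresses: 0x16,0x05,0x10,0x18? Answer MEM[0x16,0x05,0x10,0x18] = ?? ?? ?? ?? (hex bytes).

  after D0: wrote 6B at 0x0b = d64f7cac241b
  after D1: wrote 3B at 0x03 = a0c1c6
  after D2: wrote 4B at 0x10 = ed62d6a0
  after D3: wrote 5B at 0x12 = 7959d64f7c
  after D4: wrote 4B at 0x0d = 4f7c0fa0
  after D5: wrote 2B at 0x08 = 241b
query mem[0x16]=0x7c, mem[0x05]=0xc6, mem[0x10]=0xa0, mem[0x18]=0xa0

MEM[0x16,0x05,0x10,0x18] = 7c c6 a0 a0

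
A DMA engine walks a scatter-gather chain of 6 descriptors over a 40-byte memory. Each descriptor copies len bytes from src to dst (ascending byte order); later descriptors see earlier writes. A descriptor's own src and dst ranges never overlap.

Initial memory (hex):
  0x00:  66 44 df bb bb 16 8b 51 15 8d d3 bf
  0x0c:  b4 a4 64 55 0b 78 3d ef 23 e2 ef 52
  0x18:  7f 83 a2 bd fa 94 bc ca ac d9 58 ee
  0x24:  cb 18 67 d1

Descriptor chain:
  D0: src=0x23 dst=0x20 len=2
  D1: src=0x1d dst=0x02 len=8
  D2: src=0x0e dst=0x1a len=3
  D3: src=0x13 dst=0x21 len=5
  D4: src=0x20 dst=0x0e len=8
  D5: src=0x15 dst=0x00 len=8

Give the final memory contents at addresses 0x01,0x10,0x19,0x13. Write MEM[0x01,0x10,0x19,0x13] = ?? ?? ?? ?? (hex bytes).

#0 dst[0x20+2] := {0xee,0xcb}
#1 dst[0x02+8] := {0x94,0xbc,0xca,0xee,0xcb,0x58,0xee,0xcb}
#2 dst[0x1a+3] := {0x64,0x55,0x0b}
#3 dst[0x21+5] := {0xef,0x23,0xe2,0xef,0x52}
#4 dst[0x0e+8] := {0xee,0xef,0x23,0xe2,0xef,0x52,0x67,0xd1}
#5 dst[0x00+8] := {0xd1,0xef,0x52,0x7f,0x83,0x64,0x55,0x0b}
query mem[0x01]=0xef, mem[0x10]=0x23, mem[0x19]=0x83, mem[0x13]=0x52

MEM[0x01,0x10,0x19,0x13] = ef 23 83 52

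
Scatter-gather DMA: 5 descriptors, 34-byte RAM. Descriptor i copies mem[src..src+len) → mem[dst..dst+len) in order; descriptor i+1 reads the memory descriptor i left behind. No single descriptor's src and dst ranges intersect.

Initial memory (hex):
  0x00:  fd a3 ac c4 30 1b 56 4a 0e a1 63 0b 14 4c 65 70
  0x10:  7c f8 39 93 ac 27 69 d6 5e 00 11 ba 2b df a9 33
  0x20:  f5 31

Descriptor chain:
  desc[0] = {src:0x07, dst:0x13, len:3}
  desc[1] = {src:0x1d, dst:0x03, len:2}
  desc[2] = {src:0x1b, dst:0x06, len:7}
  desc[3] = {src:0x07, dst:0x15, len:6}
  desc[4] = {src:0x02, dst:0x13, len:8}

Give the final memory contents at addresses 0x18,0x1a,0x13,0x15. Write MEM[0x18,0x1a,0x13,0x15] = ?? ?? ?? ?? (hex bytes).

D0: mem[0x13..0x15] <- [4a 0e a1]
D1: mem[0x03..0x04] <- [df a9]
D2: mem[0x06..0x0c] <- [ba 2b df a9 33 f5 31]
D3: mem[0x15..0x1a] <- [2b df a9 33 f5 31]
D4: mem[0x13..0x1a] <- [ac df a9 1b ba 2b df a9]
query mem[0x18]=0x2b, mem[0x1a]=0xa9, mem[0x13]=0xac, mem[0x15]=0xa9

MEM[0x18,0x1a,0x13,0x15] = 2b a9 ac a9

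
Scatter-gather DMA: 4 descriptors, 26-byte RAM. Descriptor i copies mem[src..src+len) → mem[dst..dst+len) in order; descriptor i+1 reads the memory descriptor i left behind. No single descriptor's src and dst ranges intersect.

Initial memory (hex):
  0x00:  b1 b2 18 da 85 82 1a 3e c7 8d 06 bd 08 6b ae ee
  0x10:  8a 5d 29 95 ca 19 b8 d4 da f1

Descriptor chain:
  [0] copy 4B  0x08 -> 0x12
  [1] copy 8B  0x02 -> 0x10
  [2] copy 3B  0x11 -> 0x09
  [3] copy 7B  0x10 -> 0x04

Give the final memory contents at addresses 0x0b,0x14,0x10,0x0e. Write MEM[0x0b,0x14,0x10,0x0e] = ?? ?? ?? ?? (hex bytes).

MEM[0x0b,0x14,0x10,0x0e] = 82 1a 18 ae

D0: mem[0x12..0x15] <- [c7 8d 06 bd]
D1: mem[0x10..0x17] <- [18 da 85 82 1a 3e c7 8d]
D2: mem[0x09..0x0b] <- [da 85 82]
D3: mem[0x04..0x0a] <- [18 da 85 82 1a 3e c7]
query mem[0x0b]=0x82, mem[0x14]=0x1a, mem[0x10]=0x18, mem[0x0e]=0xae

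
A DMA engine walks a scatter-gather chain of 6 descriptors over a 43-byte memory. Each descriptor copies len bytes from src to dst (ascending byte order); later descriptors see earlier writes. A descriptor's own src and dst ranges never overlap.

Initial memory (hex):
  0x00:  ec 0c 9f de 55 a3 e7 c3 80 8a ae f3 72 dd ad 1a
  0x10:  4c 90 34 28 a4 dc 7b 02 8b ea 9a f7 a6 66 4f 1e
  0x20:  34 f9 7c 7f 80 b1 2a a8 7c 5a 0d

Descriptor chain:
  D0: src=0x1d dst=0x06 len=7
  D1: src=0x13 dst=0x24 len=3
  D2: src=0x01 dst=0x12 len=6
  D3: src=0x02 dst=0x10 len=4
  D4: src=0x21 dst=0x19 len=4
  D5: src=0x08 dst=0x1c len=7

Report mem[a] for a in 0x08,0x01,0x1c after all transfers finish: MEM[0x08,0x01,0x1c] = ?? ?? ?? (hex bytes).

[0] 0x1d->0x06 len=7 : 66 4f 1e 34 f9 7c 7f
[1] 0x13->0x24 len=3 : 28 a4 dc
[2] 0x01->0x12 len=6 : 0c 9f de 55 a3 66
[3] 0x02->0x10 len=4 : 9f de 55 a3
[4] 0x21->0x19 len=4 : f9 7c 7f 28
[5] 0x08->0x1c len=7 : 1e 34 f9 7c 7f dd ad
query mem[0x08]=0x1e, mem[0x01]=0x0c, mem[0x1c]=0x1e

MEM[0x08,0x01,0x1c] = 1e 0c 1e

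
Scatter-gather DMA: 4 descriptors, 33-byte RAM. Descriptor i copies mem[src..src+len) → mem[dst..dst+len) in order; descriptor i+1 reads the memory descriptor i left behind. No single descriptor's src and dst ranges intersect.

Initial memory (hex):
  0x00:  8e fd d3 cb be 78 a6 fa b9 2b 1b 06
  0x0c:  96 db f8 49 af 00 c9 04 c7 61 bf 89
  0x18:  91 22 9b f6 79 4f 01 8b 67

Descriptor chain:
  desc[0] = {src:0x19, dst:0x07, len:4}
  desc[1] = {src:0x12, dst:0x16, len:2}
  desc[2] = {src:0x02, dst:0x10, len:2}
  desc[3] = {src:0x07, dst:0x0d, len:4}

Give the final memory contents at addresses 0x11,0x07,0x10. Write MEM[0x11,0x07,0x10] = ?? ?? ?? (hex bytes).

[0] 0x19->0x07 len=4 : 22 9b f6 79
[1] 0x12->0x16 len=2 : c9 04
[2] 0x02->0x10 len=2 : d3 cb
[3] 0x07->0x0d len=4 : 22 9b f6 79
query mem[0x11]=0xcb, mem[0x07]=0x22, mem[0x10]=0x79

MEM[0x11,0x07,0x10] = cb 22 79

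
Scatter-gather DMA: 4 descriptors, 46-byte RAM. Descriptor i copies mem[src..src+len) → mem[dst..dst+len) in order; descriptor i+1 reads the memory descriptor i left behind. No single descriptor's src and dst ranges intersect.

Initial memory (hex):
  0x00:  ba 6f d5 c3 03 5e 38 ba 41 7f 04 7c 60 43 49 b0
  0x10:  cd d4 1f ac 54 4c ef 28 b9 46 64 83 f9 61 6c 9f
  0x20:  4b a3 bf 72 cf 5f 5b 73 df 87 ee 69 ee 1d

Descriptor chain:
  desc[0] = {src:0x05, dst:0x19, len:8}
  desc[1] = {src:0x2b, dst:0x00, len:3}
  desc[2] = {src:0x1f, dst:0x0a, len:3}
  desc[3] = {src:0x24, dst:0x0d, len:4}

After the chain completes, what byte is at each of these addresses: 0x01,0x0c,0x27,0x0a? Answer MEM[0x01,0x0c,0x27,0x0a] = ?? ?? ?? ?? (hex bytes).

MEM[0x01,0x0c,0x27,0x0a] = ee a3 73 7c

D0: mem[0x19..0x20] <- [5e 38 ba 41 7f 04 7c 60]
D1: mem[0x00..0x02] <- [69 ee 1d]
D2: mem[0x0a..0x0c] <- [7c 60 a3]
D3: mem[0x0d..0x10] <- [cf 5f 5b 73]
query mem[0x01]=0xee, mem[0x0c]=0xa3, mem[0x27]=0x73, mem[0x0a]=0x7c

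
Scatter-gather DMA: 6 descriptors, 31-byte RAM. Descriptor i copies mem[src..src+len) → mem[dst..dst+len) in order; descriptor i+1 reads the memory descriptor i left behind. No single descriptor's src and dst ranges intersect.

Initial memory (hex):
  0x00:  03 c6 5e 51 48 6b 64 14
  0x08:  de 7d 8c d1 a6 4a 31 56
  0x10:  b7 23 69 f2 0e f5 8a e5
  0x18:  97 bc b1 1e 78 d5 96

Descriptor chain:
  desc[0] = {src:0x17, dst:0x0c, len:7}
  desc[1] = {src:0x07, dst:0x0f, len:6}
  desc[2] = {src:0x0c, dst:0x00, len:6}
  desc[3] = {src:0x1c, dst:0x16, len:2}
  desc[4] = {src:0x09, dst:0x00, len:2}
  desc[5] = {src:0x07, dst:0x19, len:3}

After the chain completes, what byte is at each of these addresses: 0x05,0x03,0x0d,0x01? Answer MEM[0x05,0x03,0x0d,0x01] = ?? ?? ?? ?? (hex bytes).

  after D0: wrote 7B at 0x0c = e597bcb11e78d5
  after D1: wrote 6B at 0x0f = 14de7d8cd1e5
  after D2: wrote 6B at 0x00 = e597bc14de7d
  after D3: wrote 2B at 0x16 = 78d5
  after D4: wrote 2B at 0x00 = 7d8c
  after D5: wrote 3B at 0x19 = 14de7d
query mem[0x05]=0x7d, mem[0x03]=0x14, mem[0x0d]=0x97, mem[0x01]=0x8c

MEM[0x05,0x03,0x0d,0x01] = 7d 14 97 8c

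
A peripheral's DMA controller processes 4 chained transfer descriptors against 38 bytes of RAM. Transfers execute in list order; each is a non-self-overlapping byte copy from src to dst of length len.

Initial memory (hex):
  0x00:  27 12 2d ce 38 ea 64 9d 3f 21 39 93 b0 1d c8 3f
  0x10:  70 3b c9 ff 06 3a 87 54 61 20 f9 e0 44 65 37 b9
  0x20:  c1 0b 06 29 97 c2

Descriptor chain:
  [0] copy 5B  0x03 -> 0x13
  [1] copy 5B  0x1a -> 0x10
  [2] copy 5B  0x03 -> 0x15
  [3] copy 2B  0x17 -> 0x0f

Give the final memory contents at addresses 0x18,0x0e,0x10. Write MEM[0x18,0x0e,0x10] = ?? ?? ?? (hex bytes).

MEM[0x18,0x0e,0x10] = 64 c8 64

D0: mem[0x13..0x17] <- [ce 38 ea 64 9d]
D1: mem[0x10..0x14] <- [f9 e0 44 65 37]
D2: mem[0x15..0x19] <- [ce 38 ea 64 9d]
D3: mem[0x0f..0x10] <- [ea 64]
query mem[0x18]=0x64, mem[0x0e]=0xc8, mem[0x10]=0x64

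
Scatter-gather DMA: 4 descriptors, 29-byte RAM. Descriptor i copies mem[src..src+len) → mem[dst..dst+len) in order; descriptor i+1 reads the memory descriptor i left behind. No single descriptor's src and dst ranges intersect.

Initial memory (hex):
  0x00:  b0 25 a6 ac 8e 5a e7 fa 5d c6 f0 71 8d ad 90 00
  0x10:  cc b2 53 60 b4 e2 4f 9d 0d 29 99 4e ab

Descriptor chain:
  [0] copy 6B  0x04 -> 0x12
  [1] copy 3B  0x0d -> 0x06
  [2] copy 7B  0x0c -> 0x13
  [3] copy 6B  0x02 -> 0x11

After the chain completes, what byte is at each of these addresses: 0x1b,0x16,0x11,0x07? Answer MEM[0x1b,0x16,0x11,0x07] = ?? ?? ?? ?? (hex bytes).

#0 dst[0x12+6] := {0x8e,0x5a,0xe7,0xfa,0x5d,0xc6}
#1 dst[0x06+3] := {0xad,0x90,0x00}
#2 dst[0x13+7] := {0x8d,0xad,0x90,0x00,0xcc,0xb2,0x8e}
#3 dst[0x11+6] := {0xa6,0xac,0x8e,0x5a,0xad,0x90}
query mem[0x1b]=0x4e, mem[0x16]=0x90, mem[0x11]=0xa6, mem[0x07]=0x90

MEM[0x1b,0x16,0x11,0x07] = 4e 90 a6 90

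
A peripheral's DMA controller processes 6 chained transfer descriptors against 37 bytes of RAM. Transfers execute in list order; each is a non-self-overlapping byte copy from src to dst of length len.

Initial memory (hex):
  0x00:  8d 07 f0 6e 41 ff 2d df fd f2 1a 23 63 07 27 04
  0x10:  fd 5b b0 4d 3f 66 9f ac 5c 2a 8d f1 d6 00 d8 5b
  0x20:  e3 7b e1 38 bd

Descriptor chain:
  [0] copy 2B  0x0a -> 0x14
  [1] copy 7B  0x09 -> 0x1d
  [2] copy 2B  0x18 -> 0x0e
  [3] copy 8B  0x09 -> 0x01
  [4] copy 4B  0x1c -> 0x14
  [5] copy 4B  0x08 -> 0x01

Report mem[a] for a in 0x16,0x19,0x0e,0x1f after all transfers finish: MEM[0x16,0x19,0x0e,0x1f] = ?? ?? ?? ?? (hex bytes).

#0 dst[0x14+2] := {0x1a,0x23}
#1 dst[0x1d+7] := {0xf2,0x1a,0x23,0x63,0x07,0x27,0x04}
#2 dst[0x0e+2] := {0x5c,0x2a}
#3 dst[0x01+8] := {0xf2,0x1a,0x23,0x63,0x07,0x5c,0x2a,0xfd}
#4 dst[0x14+4] := {0xd6,0xf2,0x1a,0x23}
#5 dst[0x01+4] := {0xfd,0xf2,0x1a,0x23}
query mem[0x16]=0x1a, mem[0x19]=0x2a, mem[0x0e]=0x5c, mem[0x1f]=0x23

MEM[0x16,0x19,0x0e,0x1f] = 1a 2a 5c 23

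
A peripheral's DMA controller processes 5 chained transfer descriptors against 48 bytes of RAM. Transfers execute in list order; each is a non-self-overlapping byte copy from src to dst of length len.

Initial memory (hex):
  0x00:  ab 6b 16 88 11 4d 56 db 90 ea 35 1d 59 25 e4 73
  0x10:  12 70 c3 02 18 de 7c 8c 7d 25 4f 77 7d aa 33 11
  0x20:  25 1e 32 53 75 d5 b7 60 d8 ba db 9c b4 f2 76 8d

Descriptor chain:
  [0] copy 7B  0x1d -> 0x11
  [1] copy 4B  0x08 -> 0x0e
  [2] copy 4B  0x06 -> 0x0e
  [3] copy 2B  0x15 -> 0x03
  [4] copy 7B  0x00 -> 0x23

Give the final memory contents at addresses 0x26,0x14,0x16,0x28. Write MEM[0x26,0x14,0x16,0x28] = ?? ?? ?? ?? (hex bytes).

D0: mem[0x11..0x17] <- [aa 33 11 25 1e 32 53]
D1: mem[0x0e..0x11] <- [90 ea 35 1d]
D2: mem[0x0e..0x11] <- [56 db 90 ea]
D3: mem[0x03..0x04] <- [1e 32]
D4: mem[0x23..0x29] <- [ab 6b 16 1e 32 4d 56]
query mem[0x26]=0x1e, mem[0x14]=0x25, mem[0x16]=0x32, mem[0x28]=0x4d

MEM[0x26,0x14,0x16,0x28] = 1e 25 32 4d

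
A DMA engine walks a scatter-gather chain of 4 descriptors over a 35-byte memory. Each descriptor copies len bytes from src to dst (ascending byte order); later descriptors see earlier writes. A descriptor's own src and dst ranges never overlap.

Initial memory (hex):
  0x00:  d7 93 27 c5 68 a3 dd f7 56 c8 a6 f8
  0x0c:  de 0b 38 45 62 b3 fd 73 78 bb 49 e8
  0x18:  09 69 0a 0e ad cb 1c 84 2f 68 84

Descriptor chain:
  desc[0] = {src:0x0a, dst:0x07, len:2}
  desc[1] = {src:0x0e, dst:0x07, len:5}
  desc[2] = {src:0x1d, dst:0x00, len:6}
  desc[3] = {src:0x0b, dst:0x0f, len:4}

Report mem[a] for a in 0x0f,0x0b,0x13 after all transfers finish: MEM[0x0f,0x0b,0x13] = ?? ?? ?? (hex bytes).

D0: mem[0x07..0x08] <- [a6 f8]
D1: mem[0x07..0x0b] <- [38 45 62 b3 fd]
D2: mem[0x00..0x05] <- [cb 1c 84 2f 68 84]
D3: mem[0x0f..0x12] <- [fd de 0b 38]
query mem[0x0f]=0xfd, mem[0x0b]=0xfd, mem[0x13]=0x73

MEM[0x0f,0x0b,0x13] = fd fd 73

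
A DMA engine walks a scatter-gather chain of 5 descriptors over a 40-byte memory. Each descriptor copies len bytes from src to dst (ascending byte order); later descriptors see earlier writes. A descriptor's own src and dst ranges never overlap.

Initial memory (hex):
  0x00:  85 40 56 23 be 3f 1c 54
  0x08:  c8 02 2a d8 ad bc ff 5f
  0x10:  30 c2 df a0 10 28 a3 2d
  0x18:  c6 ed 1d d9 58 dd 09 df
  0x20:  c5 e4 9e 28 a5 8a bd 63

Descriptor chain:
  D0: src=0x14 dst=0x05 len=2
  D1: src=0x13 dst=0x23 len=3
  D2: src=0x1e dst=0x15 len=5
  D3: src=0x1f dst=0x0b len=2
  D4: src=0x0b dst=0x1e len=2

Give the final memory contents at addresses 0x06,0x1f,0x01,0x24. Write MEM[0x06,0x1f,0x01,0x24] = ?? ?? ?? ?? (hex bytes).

D0: mem[0x05..0x06] <- [10 28]
D1: mem[0x23..0x25] <- [a0 10 28]
D2: mem[0x15..0x19] <- [09 df c5 e4 9e]
D3: mem[0x0b..0x0c] <- [df c5]
D4: mem[0x1e..0x1f] <- [df c5]
query mem[0x06]=0x28, mem[0x1f]=0xc5, mem[0x01]=0x40, mem[0x24]=0x10

MEM[0x06,0x1f,0x01,0x24] = 28 c5 40 10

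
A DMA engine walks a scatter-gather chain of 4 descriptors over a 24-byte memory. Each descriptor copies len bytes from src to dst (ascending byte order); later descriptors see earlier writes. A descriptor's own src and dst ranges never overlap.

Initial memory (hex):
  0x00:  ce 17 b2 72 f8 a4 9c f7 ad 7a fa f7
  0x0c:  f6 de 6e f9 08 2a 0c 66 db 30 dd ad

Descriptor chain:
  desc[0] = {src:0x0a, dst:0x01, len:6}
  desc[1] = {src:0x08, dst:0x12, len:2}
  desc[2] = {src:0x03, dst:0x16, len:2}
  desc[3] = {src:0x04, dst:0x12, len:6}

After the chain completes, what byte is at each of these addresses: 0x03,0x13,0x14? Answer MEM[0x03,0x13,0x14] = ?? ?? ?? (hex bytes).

[0] 0x0a->0x01 len=6 : fa f7 f6 de 6e f9
[1] 0x08->0x12 len=2 : ad 7a
[2] 0x03->0x16 len=2 : f6 de
[3] 0x04->0x12 len=6 : de 6e f9 f7 ad 7a
query mem[0x03]=0xf6, mem[0x13]=0x6e, mem[0x14]=0xf9

MEM[0x03,0x13,0x14] = f6 6e f9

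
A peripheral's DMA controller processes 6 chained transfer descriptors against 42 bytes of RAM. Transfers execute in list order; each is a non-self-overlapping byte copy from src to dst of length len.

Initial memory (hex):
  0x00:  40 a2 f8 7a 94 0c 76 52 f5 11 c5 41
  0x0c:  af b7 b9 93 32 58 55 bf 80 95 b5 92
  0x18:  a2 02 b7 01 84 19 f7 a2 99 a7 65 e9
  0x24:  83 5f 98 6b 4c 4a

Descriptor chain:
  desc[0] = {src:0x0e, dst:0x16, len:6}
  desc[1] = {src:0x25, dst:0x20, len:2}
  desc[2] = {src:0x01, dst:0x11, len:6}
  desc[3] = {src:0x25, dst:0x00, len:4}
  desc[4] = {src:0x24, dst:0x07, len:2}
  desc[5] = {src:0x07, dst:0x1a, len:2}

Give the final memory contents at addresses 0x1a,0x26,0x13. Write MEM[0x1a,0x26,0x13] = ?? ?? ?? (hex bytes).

  after D0: wrote 6B at 0x16 = b993325855bf
  after D1: wrote 2B at 0x20 = 5f98
  after D2: wrote 6B at 0x11 = a2f87a940c76
  after D3: wrote 4B at 0x00 = 5f986b4c
  after D4: wrote 2B at 0x07 = 835f
  after D5: wrote 2B at 0x1a = 835f
query mem[0x1a]=0x83, mem[0x26]=0x98, mem[0x13]=0x7a

MEM[0x1a,0x26,0x13] = 83 98 7a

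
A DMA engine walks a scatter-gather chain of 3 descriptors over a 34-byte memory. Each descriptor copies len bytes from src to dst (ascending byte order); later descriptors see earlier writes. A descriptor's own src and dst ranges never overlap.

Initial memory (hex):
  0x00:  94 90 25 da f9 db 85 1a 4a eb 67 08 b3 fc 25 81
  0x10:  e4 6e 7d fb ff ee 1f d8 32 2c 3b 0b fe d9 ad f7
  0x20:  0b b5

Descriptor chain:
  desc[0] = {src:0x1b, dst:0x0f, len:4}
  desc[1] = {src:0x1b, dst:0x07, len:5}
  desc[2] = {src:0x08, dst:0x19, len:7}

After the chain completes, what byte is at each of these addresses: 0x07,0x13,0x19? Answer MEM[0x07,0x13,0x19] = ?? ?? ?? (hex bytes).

MEM[0x07,0x13,0x19] = 0b fb fe

[0] 0x1b->0x0f len=4 : 0b fe d9 ad
[1] 0x1b->0x07 len=5 : 0b fe d9 ad f7
[2] 0x08->0x19 len=7 : fe d9 ad f7 b3 fc 25
query mem[0x07]=0x0b, mem[0x13]=0xfb, mem[0x19]=0xfe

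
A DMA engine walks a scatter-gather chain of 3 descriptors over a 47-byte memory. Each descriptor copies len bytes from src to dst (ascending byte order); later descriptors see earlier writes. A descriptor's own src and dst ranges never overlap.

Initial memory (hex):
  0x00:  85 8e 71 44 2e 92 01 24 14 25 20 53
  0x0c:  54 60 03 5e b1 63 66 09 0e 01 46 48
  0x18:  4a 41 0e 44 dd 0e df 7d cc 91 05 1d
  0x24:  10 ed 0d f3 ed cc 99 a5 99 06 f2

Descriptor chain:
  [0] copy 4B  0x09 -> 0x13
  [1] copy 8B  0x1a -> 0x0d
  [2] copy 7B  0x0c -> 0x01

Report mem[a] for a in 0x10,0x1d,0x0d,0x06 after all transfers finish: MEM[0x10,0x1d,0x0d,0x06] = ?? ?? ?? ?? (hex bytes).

D0: mem[0x13..0x16] <- [25 20 53 54]
D1: mem[0x0d..0x14] <- [0e 44 dd 0e df 7d cc 91]
D2: mem[0x01..0x07] <- [54 0e 44 dd 0e df 7d]
query mem[0x10]=0x0e, mem[0x1d]=0x0e, mem[0x0d]=0x0e, mem[0x06]=0xdf

MEM[0x10,0x1d,0x0d,0x06] = 0e 0e 0e df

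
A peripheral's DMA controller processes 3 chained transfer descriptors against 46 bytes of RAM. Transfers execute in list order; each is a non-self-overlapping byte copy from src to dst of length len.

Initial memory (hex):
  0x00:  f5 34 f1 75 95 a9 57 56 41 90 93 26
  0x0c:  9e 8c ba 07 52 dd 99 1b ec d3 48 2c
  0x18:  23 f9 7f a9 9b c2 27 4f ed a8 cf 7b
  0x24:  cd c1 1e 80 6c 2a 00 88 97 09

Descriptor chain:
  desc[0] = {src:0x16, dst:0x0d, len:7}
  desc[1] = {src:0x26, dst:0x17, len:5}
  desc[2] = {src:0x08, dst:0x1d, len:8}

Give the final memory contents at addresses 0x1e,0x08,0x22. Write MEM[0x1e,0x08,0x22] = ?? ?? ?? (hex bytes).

#0 dst[0x0d+7] := {0x48,0x2c,0x23,0xf9,0x7f,0xa9,0x9b}
#1 dst[0x17+5] := {0x1e,0x80,0x6c,0x2a,0x00}
#2 dst[0x1d+8] := {0x41,0x90,0x93,0x26,0x9e,0x48,0x2c,0x23}
query mem[0x1e]=0x90, mem[0x08]=0x41, mem[0x22]=0x48

MEM[0x1e,0x08,0x22] = 90 41 48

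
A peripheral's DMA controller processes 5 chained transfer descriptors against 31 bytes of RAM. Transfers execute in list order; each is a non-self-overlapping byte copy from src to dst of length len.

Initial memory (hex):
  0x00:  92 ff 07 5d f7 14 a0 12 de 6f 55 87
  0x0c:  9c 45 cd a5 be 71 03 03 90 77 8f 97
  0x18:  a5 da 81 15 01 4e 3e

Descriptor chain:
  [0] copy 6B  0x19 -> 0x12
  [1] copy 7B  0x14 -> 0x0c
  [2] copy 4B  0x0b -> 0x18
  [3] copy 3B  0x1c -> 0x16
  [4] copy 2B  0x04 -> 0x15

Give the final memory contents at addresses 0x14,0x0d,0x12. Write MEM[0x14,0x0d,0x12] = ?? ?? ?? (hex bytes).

MEM[0x14,0x0d,0x12] = 15 01 81

  after D0: wrote 6B at 0x12 = da8115014e3e
  after D1: wrote 7B at 0x0c = 15014e3ea5da81
  after D2: wrote 4B at 0x18 = 8715014e
  after D3: wrote 3B at 0x16 = 014e3e
  after D4: wrote 2B at 0x15 = f714
query mem[0x14]=0x15, mem[0x0d]=0x01, mem[0x12]=0x81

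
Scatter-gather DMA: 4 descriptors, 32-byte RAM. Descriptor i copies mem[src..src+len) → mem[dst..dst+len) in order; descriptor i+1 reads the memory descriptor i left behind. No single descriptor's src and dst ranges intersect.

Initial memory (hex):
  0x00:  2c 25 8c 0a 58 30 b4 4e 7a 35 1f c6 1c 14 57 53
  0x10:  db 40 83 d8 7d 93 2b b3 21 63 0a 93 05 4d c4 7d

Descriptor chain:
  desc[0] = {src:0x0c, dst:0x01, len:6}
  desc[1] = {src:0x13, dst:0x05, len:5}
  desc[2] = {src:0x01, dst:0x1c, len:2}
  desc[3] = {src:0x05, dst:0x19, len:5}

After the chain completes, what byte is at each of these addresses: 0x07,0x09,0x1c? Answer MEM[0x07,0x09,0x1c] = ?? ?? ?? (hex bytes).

MEM[0x07,0x09,0x1c] = 93 b3 2b

  after D0: wrote 6B at 0x01 = 1c145753db40
  after D1: wrote 5B at 0x05 = d87d932bb3
  after D2: wrote 2B at 0x1c = 1c14
  after D3: wrote 5B at 0x19 = d87d932bb3
query mem[0x07]=0x93, mem[0x09]=0xb3, mem[0x1c]=0x2b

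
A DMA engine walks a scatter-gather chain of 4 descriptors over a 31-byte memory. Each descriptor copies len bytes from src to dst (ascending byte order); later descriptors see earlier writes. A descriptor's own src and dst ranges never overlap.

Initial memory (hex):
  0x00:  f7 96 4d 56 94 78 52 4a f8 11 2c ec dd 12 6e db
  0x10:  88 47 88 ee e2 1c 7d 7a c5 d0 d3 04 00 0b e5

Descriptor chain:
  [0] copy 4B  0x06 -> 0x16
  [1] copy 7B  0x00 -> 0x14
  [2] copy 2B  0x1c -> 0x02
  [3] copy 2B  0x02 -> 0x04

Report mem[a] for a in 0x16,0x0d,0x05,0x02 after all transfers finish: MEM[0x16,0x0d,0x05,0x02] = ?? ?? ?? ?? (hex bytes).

  after D0: wrote 4B at 0x16 = 524af811
  after D1: wrote 7B at 0x14 = f7964d56947852
  after D2: wrote 2B at 0x02 = 000b
  after D3: wrote 2B at 0x04 = 000b
query mem[0x16]=0x4d, mem[0x0d]=0x12, mem[0x05]=0x0b, mem[0x02]=0x00

MEM[0x16,0x0d,0x05,0x02] = 4d 12 0b 00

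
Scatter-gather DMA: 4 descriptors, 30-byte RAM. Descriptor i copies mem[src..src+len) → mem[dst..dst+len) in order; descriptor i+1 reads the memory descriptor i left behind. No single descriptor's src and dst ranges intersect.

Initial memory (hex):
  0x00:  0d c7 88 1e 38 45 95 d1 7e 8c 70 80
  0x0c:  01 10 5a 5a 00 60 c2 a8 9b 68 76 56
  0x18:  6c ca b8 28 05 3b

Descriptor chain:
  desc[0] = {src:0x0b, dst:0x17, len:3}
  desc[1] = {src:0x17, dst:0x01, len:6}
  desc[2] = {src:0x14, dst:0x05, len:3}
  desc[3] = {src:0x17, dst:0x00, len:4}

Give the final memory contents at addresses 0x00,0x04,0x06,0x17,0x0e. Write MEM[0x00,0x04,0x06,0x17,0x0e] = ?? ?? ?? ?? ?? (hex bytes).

MEM[0x00,0x04,0x06,0x17,0x0e] = 80 b8 68 80 5a

#0 dst[0x17+3] := {0x80,0x01,0x10}
#1 dst[0x01+6] := {0x80,0x01,0x10,0xb8,0x28,0x05}
#2 dst[0x05+3] := {0x9b,0x68,0x76}
#3 dst[0x00+4] := {0x80,0x01,0x10,0xb8}
query mem[0x00]=0x80, mem[0x04]=0xb8, mem[0x06]=0x68, mem[0x17]=0x80, mem[0x0e]=0x5a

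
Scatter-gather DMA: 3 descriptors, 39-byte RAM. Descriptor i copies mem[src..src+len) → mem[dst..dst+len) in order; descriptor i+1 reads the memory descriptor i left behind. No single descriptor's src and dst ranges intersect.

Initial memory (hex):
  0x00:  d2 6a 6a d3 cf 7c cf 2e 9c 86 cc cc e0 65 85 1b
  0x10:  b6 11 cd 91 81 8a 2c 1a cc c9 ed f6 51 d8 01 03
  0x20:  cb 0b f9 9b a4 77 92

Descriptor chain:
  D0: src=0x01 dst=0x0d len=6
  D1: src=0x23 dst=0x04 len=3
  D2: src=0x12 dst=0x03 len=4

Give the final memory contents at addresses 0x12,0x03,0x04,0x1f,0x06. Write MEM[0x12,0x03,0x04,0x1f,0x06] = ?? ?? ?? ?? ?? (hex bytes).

MEM[0x12,0x03,0x04,0x1f,0x06] = cf cf 91 03 8a

D0: mem[0x0d..0x12] <- [6a 6a d3 cf 7c cf]
D1: mem[0x04..0x06] <- [9b a4 77]
D2: mem[0x03..0x06] <- [cf 91 81 8a]
query mem[0x12]=0xcf, mem[0x03]=0xcf, mem[0x04]=0x91, mem[0x1f]=0x03, mem[0x06]=0x8a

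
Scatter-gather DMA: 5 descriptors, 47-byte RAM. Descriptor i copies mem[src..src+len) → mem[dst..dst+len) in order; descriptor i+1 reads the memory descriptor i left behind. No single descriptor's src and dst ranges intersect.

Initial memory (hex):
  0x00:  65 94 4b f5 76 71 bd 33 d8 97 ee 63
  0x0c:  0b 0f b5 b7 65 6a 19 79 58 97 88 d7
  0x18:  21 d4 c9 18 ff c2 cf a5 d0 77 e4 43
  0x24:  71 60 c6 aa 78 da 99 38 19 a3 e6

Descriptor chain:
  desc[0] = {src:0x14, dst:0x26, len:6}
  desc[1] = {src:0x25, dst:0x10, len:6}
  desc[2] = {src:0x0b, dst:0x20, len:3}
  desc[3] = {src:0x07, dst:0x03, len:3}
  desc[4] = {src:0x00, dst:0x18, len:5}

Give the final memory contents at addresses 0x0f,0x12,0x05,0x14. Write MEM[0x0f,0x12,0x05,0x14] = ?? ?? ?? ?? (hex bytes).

MEM[0x0f,0x12,0x05,0x14] = b7 97 97 d7

  after D0: wrote 6B at 0x26 = 589788d721d4
  after D1: wrote 6B at 0x10 = 60589788d721
  after D2: wrote 3B at 0x20 = 630b0f
  after D3: wrote 3B at 0x03 = 33d897
  after D4: wrote 5B at 0x18 = 65944b33d8
query mem[0x0f]=0xb7, mem[0x12]=0x97, mem[0x05]=0x97, mem[0x14]=0xd7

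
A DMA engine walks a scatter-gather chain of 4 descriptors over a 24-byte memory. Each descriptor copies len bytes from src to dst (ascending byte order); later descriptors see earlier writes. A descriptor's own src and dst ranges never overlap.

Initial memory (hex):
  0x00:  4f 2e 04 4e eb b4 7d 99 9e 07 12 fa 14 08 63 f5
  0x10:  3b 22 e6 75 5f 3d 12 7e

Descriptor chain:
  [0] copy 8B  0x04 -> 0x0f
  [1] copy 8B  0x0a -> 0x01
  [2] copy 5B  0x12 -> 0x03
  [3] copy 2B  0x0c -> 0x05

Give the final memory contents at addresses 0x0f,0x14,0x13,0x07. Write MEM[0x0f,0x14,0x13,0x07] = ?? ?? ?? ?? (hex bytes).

  after D0: wrote 8B at 0x0f = ebb47d999e0712fa
  after D1: wrote 8B at 0x01 = 12fa140863ebb47d
  after D2: wrote 5B at 0x03 = 999e0712fa
  after D3: wrote 2B at 0x05 = 1408
query mem[0x0f]=0xeb, mem[0x14]=0x07, mem[0x13]=0x9e, mem[0x07]=0xfa

MEM[0x0f,0x14,0x13,0x07] = eb 07 9e fa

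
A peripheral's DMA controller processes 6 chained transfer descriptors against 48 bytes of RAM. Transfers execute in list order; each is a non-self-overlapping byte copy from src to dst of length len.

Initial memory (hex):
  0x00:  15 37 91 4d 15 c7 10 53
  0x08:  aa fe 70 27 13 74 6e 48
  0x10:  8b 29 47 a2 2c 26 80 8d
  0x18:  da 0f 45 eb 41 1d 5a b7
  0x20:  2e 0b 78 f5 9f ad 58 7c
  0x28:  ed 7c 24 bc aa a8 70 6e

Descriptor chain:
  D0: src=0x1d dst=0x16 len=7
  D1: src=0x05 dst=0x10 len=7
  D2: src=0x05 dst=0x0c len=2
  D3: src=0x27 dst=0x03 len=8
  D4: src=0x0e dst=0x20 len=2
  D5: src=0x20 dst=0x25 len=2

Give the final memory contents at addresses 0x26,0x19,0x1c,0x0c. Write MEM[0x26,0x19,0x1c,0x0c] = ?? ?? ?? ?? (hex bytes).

MEM[0x26,0x19,0x1c,0x0c] = 48 2e f5 c7

#0 dst[0x16+7] := {0x1d,0x5a,0xb7,0x2e,0x0b,0x78,0xf5}
#1 dst[0x10+7] := {0xc7,0x10,0x53,0xaa,0xfe,0x70,0x27}
#2 dst[0x0c+2] := {0xc7,0x10}
#3 dst[0x03+8] := {0x7c,0xed,0x7c,0x24,0xbc,0xaa,0xa8,0x70}
#4 dst[0x20+2] := {0x6e,0x48}
#5 dst[0x25+2] := {0x6e,0x48}
query mem[0x26]=0x48, mem[0x19]=0x2e, mem[0x1c]=0xf5, mem[0x0c]=0xc7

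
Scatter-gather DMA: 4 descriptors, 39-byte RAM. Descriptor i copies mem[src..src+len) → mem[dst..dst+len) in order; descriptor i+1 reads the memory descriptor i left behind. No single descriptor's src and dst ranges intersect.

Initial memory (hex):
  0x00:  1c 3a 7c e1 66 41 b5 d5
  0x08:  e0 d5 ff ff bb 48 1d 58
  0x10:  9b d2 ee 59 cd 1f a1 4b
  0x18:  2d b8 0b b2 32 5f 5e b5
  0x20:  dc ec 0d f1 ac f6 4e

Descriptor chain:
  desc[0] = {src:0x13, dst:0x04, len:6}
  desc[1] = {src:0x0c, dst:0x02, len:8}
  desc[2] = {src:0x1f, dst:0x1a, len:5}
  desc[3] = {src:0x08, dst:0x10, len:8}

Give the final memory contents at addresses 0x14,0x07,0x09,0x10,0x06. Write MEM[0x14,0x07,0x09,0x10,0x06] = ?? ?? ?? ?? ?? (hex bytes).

MEM[0x14,0x07,0x09,0x10,0x06] = bb d2 59 ee 9b

#0 dst[0x04+6] := {0x59,0xcd,0x1f,0xa1,0x4b,0x2d}
#1 dst[0x02+8] := {0xbb,0x48,0x1d,0x58,0x9b,0xd2,0xee,0x59}
#2 dst[0x1a+5] := {0xb5,0xdc,0xec,0x0d,0xf1}
#3 dst[0x10+8] := {0xee,0x59,0xff,0xff,0xbb,0x48,0x1d,0x58}
query mem[0x14]=0xbb, mem[0x07]=0xd2, mem[0x09]=0x59, mem[0x10]=0xee, mem[0x06]=0x9b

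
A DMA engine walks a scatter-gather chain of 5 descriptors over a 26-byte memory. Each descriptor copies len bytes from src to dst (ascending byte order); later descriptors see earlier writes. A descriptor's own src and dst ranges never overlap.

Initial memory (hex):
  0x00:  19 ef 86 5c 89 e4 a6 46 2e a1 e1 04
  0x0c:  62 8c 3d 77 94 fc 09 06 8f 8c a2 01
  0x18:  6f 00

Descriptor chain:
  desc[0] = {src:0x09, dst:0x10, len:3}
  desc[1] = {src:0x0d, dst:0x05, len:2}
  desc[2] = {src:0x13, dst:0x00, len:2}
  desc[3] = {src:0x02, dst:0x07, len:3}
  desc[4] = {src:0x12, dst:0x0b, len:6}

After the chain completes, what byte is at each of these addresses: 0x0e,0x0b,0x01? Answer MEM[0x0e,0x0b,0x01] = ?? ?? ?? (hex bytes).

MEM[0x0e,0x0b,0x01] = 8c 04 8f

D0: mem[0x10..0x12] <- [a1 e1 04]
D1: mem[0x05..0x06] <- [8c 3d]
D2: mem[0x00..0x01] <- [06 8f]
D3: mem[0x07..0x09] <- [86 5c 89]
D4: mem[0x0b..0x10] <- [04 06 8f 8c a2 01]
query mem[0x0e]=0x8c, mem[0x0b]=0x04, mem[0x01]=0x8f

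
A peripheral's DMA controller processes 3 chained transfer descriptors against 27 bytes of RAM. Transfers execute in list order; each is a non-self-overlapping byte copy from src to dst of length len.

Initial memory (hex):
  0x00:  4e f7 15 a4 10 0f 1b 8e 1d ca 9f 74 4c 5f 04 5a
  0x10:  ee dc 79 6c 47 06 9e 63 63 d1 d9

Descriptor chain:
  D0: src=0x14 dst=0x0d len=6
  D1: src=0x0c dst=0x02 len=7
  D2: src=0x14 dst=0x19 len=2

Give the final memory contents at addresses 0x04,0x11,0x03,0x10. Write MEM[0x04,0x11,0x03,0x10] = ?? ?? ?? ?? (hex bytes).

MEM[0x04,0x11,0x03,0x10] = 06 63 47 63

D0: mem[0x0d..0x12] <- [47 06 9e 63 63 d1]
D1: mem[0x02..0x08] <- [4c 47 06 9e 63 63 d1]
D2: mem[0x19..0x1a] <- [47 06]
query mem[0x04]=0x06, mem[0x11]=0x63, mem[0x03]=0x47, mem[0x10]=0x63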